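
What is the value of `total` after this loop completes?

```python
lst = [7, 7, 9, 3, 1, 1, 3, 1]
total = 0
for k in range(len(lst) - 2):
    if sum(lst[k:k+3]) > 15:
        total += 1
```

Count windows with sum > 15
`total` takes the values: 0 → 1 → 2

Answer: 2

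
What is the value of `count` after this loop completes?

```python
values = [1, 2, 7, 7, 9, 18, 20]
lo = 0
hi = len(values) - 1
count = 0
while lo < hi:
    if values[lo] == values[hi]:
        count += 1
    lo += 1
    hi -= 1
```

Count matching pairs from ends
`count` takes the values: 0

Answer: 0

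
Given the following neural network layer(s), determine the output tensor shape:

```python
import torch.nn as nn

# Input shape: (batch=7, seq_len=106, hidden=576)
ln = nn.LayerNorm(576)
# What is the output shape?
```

Input: (7, 106, 576) -> Output: (7, 106, 576)

Answer: (7, 106, 576)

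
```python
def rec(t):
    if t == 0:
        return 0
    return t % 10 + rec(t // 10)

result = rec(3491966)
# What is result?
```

Sum of digits of 3491966: 6 + 6 + 9 + 1 + 9 + 4 + 3 = 38

Answer: 38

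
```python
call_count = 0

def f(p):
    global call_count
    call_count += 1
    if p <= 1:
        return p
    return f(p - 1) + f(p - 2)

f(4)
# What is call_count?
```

Calls(p) = 1 + Calls(p-1) + Calls(p-2); Calls(0)=Calls(1)=1. For p=4 this gives 9.

Answer: 9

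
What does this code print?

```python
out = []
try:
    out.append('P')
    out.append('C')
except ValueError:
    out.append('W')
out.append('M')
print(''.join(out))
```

Execution trace: 'P' (try body) → 'C' (try body, no exception) → 'M' (after the try/except). Output: PCM

Answer: PCM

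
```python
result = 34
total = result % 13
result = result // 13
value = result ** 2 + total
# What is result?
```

Trace:
`result = 34` → result = 34
`total = result % 13` → total = 8
`result = result // 13` → result = 2
`value = result ** 2 + total` → value = 12
So result = 2

Answer: 2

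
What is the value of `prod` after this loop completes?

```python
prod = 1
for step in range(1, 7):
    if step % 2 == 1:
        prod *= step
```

Product of odd numbers 1 to 6
`prod` takes the values: 1 → 3 → 15

Answer: 15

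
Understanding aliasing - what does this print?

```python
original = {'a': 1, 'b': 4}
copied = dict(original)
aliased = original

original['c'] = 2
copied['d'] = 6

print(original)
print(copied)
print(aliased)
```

Key concept: dict() creates copy, assignment creates alias.
Step by step:
`original = {'a': 1, 'b': 4}` → original = {'a': 1, 'b': 4}
`copied = dict(original)` → copied = {'a': 1, 'b': 4}
`aliased = original` → aliased = {'a': 1, 'b': 4} (same object as original)
`original['c'] = 2` → original = {'a': 1, 'b': 4, 'c': 2} (same object as aliased); aliased = {'a': 1, 'b': 4, 'c': 2} (same object as original)
`copied['d'] = 6` → copied = {'a': 1, 'b': 4, 'd': 6}
`print(original)` → prints {'a': 1, 'b': 4, 'c': 2}
`print(copied)` → prints {'a': 1, 'b': 4, 'd': 6}
`print(aliased)` → prints {'a': 1, 'b': 4, 'c': 2}

Answer:
{'a': 1, 'b': 4, 'c': 2}
{'a': 1, 'b': 4, 'd': 6}
{'a': 1, 'b': 4, 'c': 2}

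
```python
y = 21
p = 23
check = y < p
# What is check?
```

Trace:
`y = 21` → y = 21
`p = 23` → p = 23
`check = y < p` → check = True
So check = True

Answer: True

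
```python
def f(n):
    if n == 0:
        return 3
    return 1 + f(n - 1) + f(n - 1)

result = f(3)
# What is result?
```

f(n) = 1 + 2·f(n-1), f(0)=3. Closed form: (3+1)·2^3 - 1 = 31.

Answer: 31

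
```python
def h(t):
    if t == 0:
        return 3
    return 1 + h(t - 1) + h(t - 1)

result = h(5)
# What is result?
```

h(t) = 1 + 2·h(t-1), h(0)=3. Closed form: (3+1)·2^5 - 1 = 127.

Answer: 127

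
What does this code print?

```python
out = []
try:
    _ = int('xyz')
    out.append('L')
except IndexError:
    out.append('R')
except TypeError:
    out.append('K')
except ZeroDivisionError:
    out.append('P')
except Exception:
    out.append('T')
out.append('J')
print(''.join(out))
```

Execution trace: 'T' (except Exception) → 'J' (after the try/except). Output: TJ

Answer: TJ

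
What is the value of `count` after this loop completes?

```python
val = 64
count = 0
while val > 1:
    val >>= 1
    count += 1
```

Count right shifts until 1
`count` takes the values: 0 → 1 → 2 → 3 → 4 → 5 → 6

Answer: 6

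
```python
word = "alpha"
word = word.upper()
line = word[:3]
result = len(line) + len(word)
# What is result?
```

Trace:
`word = "alpha"` → word = 'alpha'
`word = word.upper()` → word = 'ALPHA'
`line = word[:3]` → line = 'ALP'
`result = len(line) + len(word)` → result = 8
So result = 8

Answer: 8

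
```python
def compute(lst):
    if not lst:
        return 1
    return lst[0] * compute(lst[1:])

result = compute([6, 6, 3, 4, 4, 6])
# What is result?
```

Product over [6, 6, 3, 4, 4, 6] = 6 * 6 * 3 * 4 * 4 * 6 = 10368

Answer: 10368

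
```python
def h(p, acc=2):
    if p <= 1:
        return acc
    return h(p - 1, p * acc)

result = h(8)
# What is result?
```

Accumulator trace (n, acc): (8, 2) -> (7, 16) -> (6, 112) -> (5, 672) -> (4, 3360) -> (3, 13440) -> (2, 40320) -> (1, 80640) -> return 80640

Answer: 80640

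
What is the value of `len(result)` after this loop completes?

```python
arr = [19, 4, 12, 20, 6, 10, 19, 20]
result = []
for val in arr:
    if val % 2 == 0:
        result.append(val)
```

Count even numbers in [19, 4, 12, 20, 6, 10, 19, 20]
`result` takes the values: [] → [4] → [4, 12] → [4, 12, 20] → [4, 12, 20, 6] → [4, 12, 20, 6, 10] → [4, 12, 20, 6, 10, 20]
So `len(result)` = 6

Answer: 6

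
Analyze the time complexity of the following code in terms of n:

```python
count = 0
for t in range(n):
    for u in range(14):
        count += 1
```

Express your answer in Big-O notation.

Each loop level contributes: n × 1. Multiplying the contributions gives O(n).

Answer: O(n)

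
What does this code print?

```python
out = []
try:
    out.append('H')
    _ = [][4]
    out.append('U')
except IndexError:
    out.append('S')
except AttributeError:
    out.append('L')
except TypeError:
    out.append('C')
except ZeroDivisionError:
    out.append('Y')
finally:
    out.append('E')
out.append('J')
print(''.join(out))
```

Execution trace: 'H' (try body) → 'S' (except IndexError) → 'E' (finally) → 'J' (after the try/except). Output: HSEJ

Answer: HSEJ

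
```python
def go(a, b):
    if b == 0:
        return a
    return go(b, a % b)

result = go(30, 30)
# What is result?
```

go(30, 30) -> go(30, 0) -> 30

Answer: 30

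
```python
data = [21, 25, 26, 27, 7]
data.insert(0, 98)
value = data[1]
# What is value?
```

Trace:
`data = [21, 25, 26, 27, 7]` → data = [21, 25, 26, 27, 7]
`data.insert(0, 98)` → data = [98, 21, 25, 26, 27, 7]
`value = data[1]` → value = 21
So value = 21

Answer: 21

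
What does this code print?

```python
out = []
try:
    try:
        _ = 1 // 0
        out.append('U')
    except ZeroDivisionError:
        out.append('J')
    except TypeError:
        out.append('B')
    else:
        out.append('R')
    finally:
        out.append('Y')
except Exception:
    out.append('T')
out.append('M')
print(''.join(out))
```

Execution trace: 'J' (inner except ZeroDivisionError) → 'Y' (inner finally) → 'M' (after the try/except). Output: JYM

Answer: JYM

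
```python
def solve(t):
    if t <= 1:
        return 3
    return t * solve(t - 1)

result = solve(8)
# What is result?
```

solve(8) = 8 * 7 * 6 * 5 * 4 * 3 * 2 * 3 = 120960

Answer: 120960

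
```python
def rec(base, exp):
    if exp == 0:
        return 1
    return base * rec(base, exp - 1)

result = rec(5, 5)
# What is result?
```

rec(5, 5) = 5 * 5 * 5 * 5 * 5 = 3125

Answer: 3125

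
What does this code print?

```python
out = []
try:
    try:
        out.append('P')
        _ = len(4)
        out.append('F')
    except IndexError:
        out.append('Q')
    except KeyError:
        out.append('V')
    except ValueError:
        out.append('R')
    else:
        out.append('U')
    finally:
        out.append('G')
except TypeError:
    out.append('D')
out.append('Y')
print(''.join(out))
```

Execution trace: 'P' (try body) → 'G' (finally) → 'D' (outer except TypeError) → 'Y' (after the try/except). Output: PGDY

Answer: PGDY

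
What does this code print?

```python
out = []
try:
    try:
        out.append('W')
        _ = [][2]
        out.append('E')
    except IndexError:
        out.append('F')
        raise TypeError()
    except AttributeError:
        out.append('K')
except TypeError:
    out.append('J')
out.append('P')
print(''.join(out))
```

Execution trace: 'W' (inner try body) → 'F' (inner except IndexError) → 'J' (outer except TypeError) → 'P' (after the try/except). Output: WFJP

Answer: WFJP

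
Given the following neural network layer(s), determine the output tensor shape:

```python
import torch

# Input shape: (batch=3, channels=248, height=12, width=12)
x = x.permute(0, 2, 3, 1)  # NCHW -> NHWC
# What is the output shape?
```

Input: (3, 248, 12, 12) -> Output: (3, 12, 12, 248)

Answer: (3, 12, 12, 248)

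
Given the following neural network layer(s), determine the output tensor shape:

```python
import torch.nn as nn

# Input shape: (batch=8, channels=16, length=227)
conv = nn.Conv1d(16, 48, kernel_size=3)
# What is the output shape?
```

Input: (8, 16, 227) -> Output: (8, 48, 225)

Answer: (8, 48, 225)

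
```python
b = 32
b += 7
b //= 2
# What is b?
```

Trace:
`b = 32` → b = 32
`b += 7` → b = 39
`b //= 2` → b = 19
So b = 19

Answer: 19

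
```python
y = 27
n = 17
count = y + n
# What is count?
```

Trace:
`y = 27` → y = 27
`n = 17` → n = 17
`count = y + n` → count = 44
So count = 44

Answer: 44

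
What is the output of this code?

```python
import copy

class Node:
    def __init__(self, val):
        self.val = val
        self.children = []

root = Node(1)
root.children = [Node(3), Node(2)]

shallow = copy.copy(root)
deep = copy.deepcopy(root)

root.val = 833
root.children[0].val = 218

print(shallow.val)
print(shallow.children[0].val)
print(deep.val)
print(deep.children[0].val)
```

Key concept: deep copy with custom objects.
Step by step:
`root = Node(1)` → root = Node(val=1, children=[])
`root.children = [Node(3), Node(2)]` → root = Node(val=1, children=[Node(val=3, children=[]), Node(val=2, children=[])])
`shallow = copy.copy(root)` → shallow = Node(val=1, children=[Node(val=3, children=[]), Node(val=2, children=[])])
`deep = copy.deepcopy(root)` → deep = Node(val=1, children=[Node(val=3, children=[]), Node(val=2, children=[])])
`root.val = 833` → root = Node(val=833, children=[Node(val=3, children=[]), Node(val=2, children=[])])
`root.children[0].val = 218` → root = Node(val=833, children=[Node(val=218, children=[]), Node(val=2, children=[])]); shallow = Node(val=1, children=[Node(val=218, children=[]), Node(val=2, children=[])])
`print(shallow.val)` → prints 1
`print(shallow.children[0].val)` → prints 218
`print(deep.val)` → prints 1
`print(deep.children[0].val)` → prints 3

Answer:
1
218
1
3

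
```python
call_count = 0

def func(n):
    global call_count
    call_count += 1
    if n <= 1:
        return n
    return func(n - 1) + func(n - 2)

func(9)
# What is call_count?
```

Calls(n) = 1 + Calls(n-1) + Calls(n-2); Calls(0)=Calls(1)=1. For n=9 this gives 109.

Answer: 109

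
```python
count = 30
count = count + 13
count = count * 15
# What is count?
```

Trace:
`count = 30` → count = 30
`count = count + 13` → count = 43
`count = count * 15` → count = 645
So count = 645

Answer: 645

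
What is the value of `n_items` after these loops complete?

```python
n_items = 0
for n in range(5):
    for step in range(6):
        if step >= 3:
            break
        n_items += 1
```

Inner breaks at 3, outer runs 5 times
`n_items` takes the values: 0 → 1 → 2 → 3 → 4 → 5 → 6 → 7 → 8 → 9 → 10 → 11 → 12 → 13 → 14 → 15

Answer: 15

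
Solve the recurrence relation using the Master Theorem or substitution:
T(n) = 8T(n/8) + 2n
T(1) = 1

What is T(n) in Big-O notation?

By Master Theorem: a=8, b=8, f(n)=2n. Since log_8(8) = 1 and f(n) = Θ(n^1), Case 2 applies. T(n) = O(n log n).

Answer: O(n log n)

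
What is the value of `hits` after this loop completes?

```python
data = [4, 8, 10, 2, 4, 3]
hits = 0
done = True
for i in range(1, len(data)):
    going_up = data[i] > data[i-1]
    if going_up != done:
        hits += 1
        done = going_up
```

Count direction changes in [4, 8, 10, 2, 4, 3]
`hits` takes the values: 0 → 1 → 2 → 3

Answer: 3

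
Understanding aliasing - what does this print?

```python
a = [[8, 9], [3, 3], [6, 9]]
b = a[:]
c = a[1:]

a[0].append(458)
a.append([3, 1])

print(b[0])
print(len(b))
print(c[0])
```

Key concept: slice with nested mutation.
Step by step:
`a = [[8, 9], [3, 3], [6, 9]]` → a = [[8, 9], [3, 3], [6, 9]]
`b = a[:]` → b = [[8, 9], [3, 3], [6, 9]]
`c = a[1:]` → c = [[3, 3], [6, 9]]
`a[0].append(458)` → a = [[8, 9, 458], [3, 3], [6, 9]]; b = [[8, 9, 458], [3, 3], [6, 9]]
`a.append([3, 1])` → a = [[8, 9, 458], [3, 3], [6, 9], [3, 1]]
`print(b[0])` → prints [8, 9, 458]
`print(len(b))` → prints 3
`print(c[0])` → prints [3, 3]

Answer:
[8, 9, 458]
3
[3, 3]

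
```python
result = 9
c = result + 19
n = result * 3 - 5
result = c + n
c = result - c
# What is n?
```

Trace:
`result = 9` → result = 9
`c = result + 19` → c = 28
`n = result * 3 - 5` → n = 22
`result = c + n` → result = 50
`c = result - c` → c = 22
So n = 22

Answer: 22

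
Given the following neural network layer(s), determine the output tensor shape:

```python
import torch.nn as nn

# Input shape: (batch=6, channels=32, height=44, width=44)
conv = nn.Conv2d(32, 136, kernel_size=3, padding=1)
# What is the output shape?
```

Input: (6, 32, 44, 44) -> Output: (6, 136, 44, 44)

Answer: (6, 136, 44, 44)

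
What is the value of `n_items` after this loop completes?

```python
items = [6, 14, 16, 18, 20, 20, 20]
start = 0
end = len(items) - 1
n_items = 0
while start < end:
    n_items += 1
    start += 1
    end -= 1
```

Iterations until pointers meet (list length 7)
`n_items` takes the values: 0 → 1 → 2 → 3

Answer: 3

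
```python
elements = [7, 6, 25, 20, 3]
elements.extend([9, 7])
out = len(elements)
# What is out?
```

Trace:
`elements = [7, 6, 25, 20, 3]` → elements = [7, 6, 25, 20, 3]
`elements.extend([9, 7])` → elements = [7, 6, 25, 20, 3, 9, 7]
`out = len(elements)` → out = 7
So out = 7

Answer: 7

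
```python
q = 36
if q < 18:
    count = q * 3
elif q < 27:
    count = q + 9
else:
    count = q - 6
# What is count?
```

Trace:
`q = 36` → q = 36
`if q < 18: ...` → q < 18 is False, q < 27 is False, take else branch → count = 30
So count = 30

Answer: 30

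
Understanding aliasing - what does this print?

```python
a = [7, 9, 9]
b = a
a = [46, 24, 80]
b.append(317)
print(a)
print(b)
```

Key concept: rebinding vs mutation: a is rebound to a new list, b still points at the original.
Step by step:
`a = [7, 9, 9]` → a = [7, 9, 9]
`b = a` → b = [7, 9, 9] (same object as a)
`a = [46, 24, 80]` → a = [46, 24, 80]
`b.append(317)` → b = [7, 9, 9, 317]
`print(a)` → prints [46, 24, 80]
`print(b)` → prints [7, 9, 9, 317]

Answer:
[46, 24, 80]
[7, 9, 9, 317]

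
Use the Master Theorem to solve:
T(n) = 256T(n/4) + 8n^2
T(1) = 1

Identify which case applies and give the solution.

a=256, b=4, f(n)=8n^2. log_4(256) = 4. Since c=2 < 4, Case 1 applies: T(n) = Θ(n^log_b(a)) = O(n^4).

Answer: O(n^4) - Case 1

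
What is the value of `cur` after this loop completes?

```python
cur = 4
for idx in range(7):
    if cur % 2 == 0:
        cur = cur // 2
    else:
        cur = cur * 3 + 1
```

Collatz-style transformation from 4
`cur` takes the values: 4 → 2 → 1 → 4 → 2 → 1 → 4 → 2

Answer: 2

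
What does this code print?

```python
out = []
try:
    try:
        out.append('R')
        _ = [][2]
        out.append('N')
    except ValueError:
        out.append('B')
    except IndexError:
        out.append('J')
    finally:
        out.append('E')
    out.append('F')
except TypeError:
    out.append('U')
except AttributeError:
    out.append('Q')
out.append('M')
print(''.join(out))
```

Execution trace: 'R' (inner try body) → 'J' (inner except IndexError) → 'E' (inner finally) → 'F' (try body, no exception) → 'M' (after the try/except). Output: RJEFM

Answer: RJEFM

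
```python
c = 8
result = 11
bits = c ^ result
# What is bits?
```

Trace:
`c = 8` → c = 8
`result = 11` → result = 11
`bits = c ^ result` → bits = 3
So bits = 3

Answer: 3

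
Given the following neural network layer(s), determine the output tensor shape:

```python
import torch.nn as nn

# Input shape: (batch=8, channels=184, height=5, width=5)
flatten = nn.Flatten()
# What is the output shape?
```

Input: (8, 184, 5, 5) -> Output: (8, 4600)

Answer: (8, 4600)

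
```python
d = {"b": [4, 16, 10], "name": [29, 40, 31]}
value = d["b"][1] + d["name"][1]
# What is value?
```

Trace:
`d = {"b": [4, 16, 10], "name": [29, 40, 31]}` → d = {'b': [4, 16, 10], 'name': [29, 40, 31]}
`value = d["b"][1] + d["name"][1]` → value = 56
So value = 56

Answer: 56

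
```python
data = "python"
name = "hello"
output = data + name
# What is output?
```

Trace:
`data = "python"` → data = 'python'
`name = "hello"` → name = 'hello'
`output = data + name` → output = 'pythonhello'
So output = 'pythonhello'

Answer: 'pythonhello'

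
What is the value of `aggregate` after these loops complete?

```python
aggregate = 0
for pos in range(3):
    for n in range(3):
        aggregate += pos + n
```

Sum of all pos+n for pos,n in 3x3
`aggregate` takes the values: 0 → 1 → 3 → 4 → 6 → 9 → 11 → 14 → 18

Answer: 18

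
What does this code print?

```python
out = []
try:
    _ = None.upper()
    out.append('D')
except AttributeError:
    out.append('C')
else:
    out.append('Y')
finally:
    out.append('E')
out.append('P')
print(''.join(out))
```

Execution trace: 'C' (except AttributeError) → 'E' (finally) → 'P' (after the try/except). Output: CEP

Answer: CEP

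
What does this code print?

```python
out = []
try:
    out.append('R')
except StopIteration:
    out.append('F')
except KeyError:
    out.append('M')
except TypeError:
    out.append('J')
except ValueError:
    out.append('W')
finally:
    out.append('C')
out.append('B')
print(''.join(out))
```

Execution trace: 'R' (try body, no exception) → 'C' (finally) → 'B' (after the try/except). Output: RCB

Answer: RCB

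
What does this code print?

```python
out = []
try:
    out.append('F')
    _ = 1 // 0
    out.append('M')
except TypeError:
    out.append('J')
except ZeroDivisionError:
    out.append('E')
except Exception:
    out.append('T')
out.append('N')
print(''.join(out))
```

Execution trace: 'F' (try body) → 'E' (except ZeroDivisionError) → 'N' (after the try/except). Output: FEN

Answer: FEN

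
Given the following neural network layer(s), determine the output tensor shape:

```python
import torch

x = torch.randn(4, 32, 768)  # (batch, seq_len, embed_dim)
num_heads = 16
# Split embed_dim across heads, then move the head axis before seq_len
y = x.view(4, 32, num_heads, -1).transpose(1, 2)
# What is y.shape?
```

Input: (4, 32, 768) -> head_dim = 768 // 16 = 48; after view: (4, 32, 16, 48) -> after transpose(1, 2): (4, 16, 32, 48) -> Output: (4, 16, 32, 48)

Answer: (4, 16, 32, 48)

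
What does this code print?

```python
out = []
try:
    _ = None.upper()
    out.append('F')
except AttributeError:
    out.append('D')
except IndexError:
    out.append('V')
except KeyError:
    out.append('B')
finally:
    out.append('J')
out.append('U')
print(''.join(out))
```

Execution trace: 'D' (except AttributeError) → 'J' (finally) → 'U' (after the try/except). Output: DJU

Answer: DJU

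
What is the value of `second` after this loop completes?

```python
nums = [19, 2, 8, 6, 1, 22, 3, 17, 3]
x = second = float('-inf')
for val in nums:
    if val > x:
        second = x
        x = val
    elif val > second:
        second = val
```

Second largest (with repeats) in [19, 2, 8, 6, 1, 22, 3, 17, 3]
`second` takes the values: -inf → 2 → 8 → 19

Answer: 19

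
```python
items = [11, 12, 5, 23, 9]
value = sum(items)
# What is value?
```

Trace:
`items = [11, 12, 5, 23, 9]` → items = [11, 12, 5, 23, 9]
`value = sum(items)` → value = 60
So value = 60

Answer: 60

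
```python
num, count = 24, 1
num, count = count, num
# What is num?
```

Trace:
`num, count = 24, 1` → num = 24; count = 1
`num, count = count, num` → num = 1; count = 24
So num = 1

Answer: 1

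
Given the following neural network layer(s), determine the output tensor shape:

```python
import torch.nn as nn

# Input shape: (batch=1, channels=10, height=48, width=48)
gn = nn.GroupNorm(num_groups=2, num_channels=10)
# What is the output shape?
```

Input: (1, 10, 48, 48) -> Output: (1, 10, 48, 48)

Answer: (1, 10, 48, 48)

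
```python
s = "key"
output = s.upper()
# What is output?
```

Trace:
`s = "key"` → s = 'key'
`output = s.upper()` → output = 'KEY'
So output = 'KEY'

Answer: 'KEY'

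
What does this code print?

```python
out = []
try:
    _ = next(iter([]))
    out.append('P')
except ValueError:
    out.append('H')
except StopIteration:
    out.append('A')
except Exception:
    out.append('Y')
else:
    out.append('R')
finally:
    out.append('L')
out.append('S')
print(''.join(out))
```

Execution trace: 'A' (except StopIteration) → 'L' (finally) → 'S' (after the try/except). Output: ALS

Answer: ALS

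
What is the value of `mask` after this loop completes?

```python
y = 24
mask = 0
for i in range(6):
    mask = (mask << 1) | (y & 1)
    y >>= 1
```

Reverse lowest 6 bits of 24
`mask` takes the values: 0 → 1 → 3 → 6

Answer: 6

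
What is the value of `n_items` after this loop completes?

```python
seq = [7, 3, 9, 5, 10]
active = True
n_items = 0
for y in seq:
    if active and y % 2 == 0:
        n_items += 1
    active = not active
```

Count even values at even positions
`n_items` takes the values: 0 → 1

Answer: 1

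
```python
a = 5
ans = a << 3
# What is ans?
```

Trace:
`a = 5` → a = 5
`ans = a << 3` → ans = 40
So ans = 40

Answer: 40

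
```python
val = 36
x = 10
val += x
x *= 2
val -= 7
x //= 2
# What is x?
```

Trace:
`val = 36` → val = 36
`x = 10` → x = 10
`val += x` → val = 46
`x *= 2` → x = 20
`val -= 7` → val = 39
`x //= 2` → x = 10
So x = 10

Answer: 10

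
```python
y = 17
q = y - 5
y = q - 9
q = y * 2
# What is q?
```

Trace:
`y = 17` → y = 17
`q = y - 5` → q = 12
`y = q - 9` → y = 3
`q = y * 2` → q = 6
So q = 6

Answer: 6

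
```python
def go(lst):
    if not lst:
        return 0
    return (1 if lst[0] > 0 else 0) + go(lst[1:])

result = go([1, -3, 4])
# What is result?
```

Count of positive elements in [1, -3, 4] = 2

Answer: 2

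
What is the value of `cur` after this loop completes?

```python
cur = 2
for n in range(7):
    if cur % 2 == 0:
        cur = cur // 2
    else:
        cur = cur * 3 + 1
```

Collatz-style transformation from 2
`cur` takes the values: 2 → 1 → 4 → 2 → 1 → 4 → 2 → 1

Answer: 1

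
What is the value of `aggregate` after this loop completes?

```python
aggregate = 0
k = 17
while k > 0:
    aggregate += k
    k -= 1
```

Sum 17 down to 1
`aggregate` takes the values: 0 → 17 → 33 → 48 → 62 → 75 → 87 → 98 → 108 → 117 → 125 → 132 → 138 → 143 → 147 → 150 → 152 → 153

Answer: 153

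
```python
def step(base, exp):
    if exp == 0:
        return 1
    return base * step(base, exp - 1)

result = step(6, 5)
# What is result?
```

step(6, 5) = 6 * 6 * 6 * 6 * 6 = 7776

Answer: 7776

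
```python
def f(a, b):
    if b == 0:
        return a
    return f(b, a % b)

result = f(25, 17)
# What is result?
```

f(25, 17) -> f(17, 8) -> f(8, 1) -> f(1, 0) -> 1

Answer: 1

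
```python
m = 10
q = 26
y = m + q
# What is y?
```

Trace:
`m = 10` → m = 10
`q = 26` → q = 26
`y = m + q` → y = 36
So y = 36

Answer: 36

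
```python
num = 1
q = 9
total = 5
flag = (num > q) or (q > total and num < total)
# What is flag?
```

Trace:
`num = 1` → num = 1
`q = 9` → q = 9
`total = 5` → total = 5
`flag = (num > q) or (q > total and num < total)` → flag = True
So flag = True

Answer: True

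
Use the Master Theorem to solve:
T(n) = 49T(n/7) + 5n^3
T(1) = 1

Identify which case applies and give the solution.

a=49, b=7, f(n)=5n^3. log_7(49) = 2. Since c=3 > 2 and the regularity condition holds (49(n/7)^3 = (49/7^3)n^3 with 49/7^3 < 1), Case 3 applies: T(n) = Θ(f(n)) = O(n^3).

Answer: O(n^3) - Case 3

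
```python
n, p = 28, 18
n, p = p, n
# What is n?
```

Trace:
`n, p = 28, 18` → n = 28; p = 18
`n, p = p, n` → n = 18; p = 28
So n = 18

Answer: 18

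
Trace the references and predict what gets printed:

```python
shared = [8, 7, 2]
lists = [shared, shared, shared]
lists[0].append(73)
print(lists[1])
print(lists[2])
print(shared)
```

Key concept: list of same reference.
Step by step:
`shared = [8, 7, 2]` → shared = [8, 7, 2]
`lists = [shared, shared, shared]` → lists = [[8, 7, 2], [8, 7, 2], [8, 7, 2]]
`lists[0].append(73)` → shared = [8, 7, 2, 73]; lists = [[8, 7, 2, 73], [8, 7, 2, 73], [8, 7, 2, 73]]
`print(lists[1])` → prints [8, 7, 2, 73]
`print(lists[2])` → prints [8, 7, 2, 73]
`print(shared)` → prints [8, 7, 2, 73]

Answer:
[8, 7, 2, 73]
[8, 7, 2, 73]
[8, 7, 2, 73]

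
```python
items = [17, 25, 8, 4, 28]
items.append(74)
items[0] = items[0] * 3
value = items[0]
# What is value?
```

Trace:
`items = [17, 25, 8, 4, 28]` → items = [17, 25, 8, 4, 28]
`items.append(74)` → items = [17, 25, 8, 4, 28, 74]
`items[0] = items[0] * 3` → items = [51, 25, 8, 4, 28, 74]
`value = items[0]` → value = 51
So value = 51

Answer: 51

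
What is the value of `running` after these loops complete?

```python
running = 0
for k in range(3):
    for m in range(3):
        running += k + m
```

Sum of all k+m for k,m in 3x3
`running` takes the values: 0 → 1 → 3 → 4 → 6 → 9 → 11 → 14 → 18

Answer: 18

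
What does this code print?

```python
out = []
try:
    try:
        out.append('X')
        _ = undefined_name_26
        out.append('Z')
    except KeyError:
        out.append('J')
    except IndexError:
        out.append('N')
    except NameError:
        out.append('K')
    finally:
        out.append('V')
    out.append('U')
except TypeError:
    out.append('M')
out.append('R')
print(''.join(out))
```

Execution trace: 'X' (inner try body) → 'K' (inner except NameError) → 'V' (inner finally) → 'U' (try body, no exception) → 'R' (after the try/except). Output: XKVUR

Answer: XKVUR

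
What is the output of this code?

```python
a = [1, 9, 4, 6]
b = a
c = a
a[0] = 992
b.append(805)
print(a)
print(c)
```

Key concept: multiple aliases.
Step by step:
`a = [1, 9, 4, 6]` → a = [1, 9, 4, 6]
`b = a` → b = [1, 9, 4, 6] (same object as a)
`c = a` → c = [1, 9, 4, 6] (same object as a, b)
`a[0] = 992` → a = [992, 9, 4, 6] (same object as b, c); b = [992, 9, 4, 6] (same object as a, c); c = [992, 9, 4, 6] (same object as a, b)
`b.append(805)` → a = [992, 9, 4, 6, 805] (same object as b, c); b = [992, 9, 4, 6, 805] (same object as a, c); c = [992, 9, 4, 6, 805] (same object as a, b)
`print(a)` → prints [992, 9, 4, 6, 805]
`print(c)` → prints [992, 9, 4, 6, 805]

Answer:
[992, 9, 4, 6, 805]
[992, 9, 4, 6, 805]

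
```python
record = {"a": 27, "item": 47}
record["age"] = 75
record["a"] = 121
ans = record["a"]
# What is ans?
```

Trace:
`record = {"a": 27, "item": 47}` → record = {'a': 27, 'item': 47}
`record["age"] = 75` → record = {'a': 27, 'item': 47, 'age': 75}
`record["a"] = 121` → record = {'a': 121, 'item': 47, 'age': 75}
`ans = record["a"]` → ans = 121
So ans = 121

Answer: 121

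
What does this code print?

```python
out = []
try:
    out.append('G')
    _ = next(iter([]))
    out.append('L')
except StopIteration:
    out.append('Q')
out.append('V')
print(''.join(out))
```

Execution trace: 'G' (try body) → 'Q' (except StopIteration) → 'V' (after the try/except). Output: GQV

Answer: GQV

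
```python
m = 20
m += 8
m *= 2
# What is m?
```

Trace:
`m = 20` → m = 20
`m += 8` → m = 28
`m *= 2` → m = 56
So m = 56

Answer: 56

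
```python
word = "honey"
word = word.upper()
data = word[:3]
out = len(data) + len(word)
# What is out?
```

Trace:
`word = "honey"` → word = 'honey'
`word = word.upper()` → word = 'HONEY'
`data = word[:3]` → data = 'HON'
`out = len(data) + len(word)` → out = 8
So out = 8

Answer: 8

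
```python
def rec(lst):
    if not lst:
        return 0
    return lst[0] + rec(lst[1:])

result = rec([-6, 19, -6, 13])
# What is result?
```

(-6) + 19 + (-6) + 13 + 0 = 20

Answer: 20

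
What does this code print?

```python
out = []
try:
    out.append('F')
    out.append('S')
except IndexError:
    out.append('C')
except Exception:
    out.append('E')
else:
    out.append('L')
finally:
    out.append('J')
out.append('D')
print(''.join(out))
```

Execution trace: 'F' (try body) → 'S' (try body, no exception) → 'L' (else) → 'J' (finally) → 'D' (after the try/except). Output: FSLJD

Answer: FSLJD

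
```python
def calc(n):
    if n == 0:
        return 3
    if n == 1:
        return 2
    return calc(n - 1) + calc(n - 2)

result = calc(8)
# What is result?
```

Build up from base cases: calc(0)=3, calc(1)=2, calc(2)=5, calc(3)=7, calc(4)=12, calc(5)=19, calc(6)=31, ..., calc(8)=81

Answer: 81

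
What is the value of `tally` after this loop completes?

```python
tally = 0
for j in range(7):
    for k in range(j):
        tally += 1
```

Triangle number: 0+1+2+...+6
`tally` takes the values: 0 → 1 → 2 → 3 → 4 → 5 → 6 → 7 → 8 → 9 → 10 → 11 → 12 → 13 → 14 → 15 → 16 → 17 → 18 → 19 → 20 → 21

Answer: 21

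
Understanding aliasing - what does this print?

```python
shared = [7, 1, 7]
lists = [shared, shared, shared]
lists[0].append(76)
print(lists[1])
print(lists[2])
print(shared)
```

Key concept: list of same reference.
Step by step:
`shared = [7, 1, 7]` → shared = [7, 1, 7]
`lists = [shared, shared, shared]` → lists = [[7, 1, 7], [7, 1, 7], [7, 1, 7]]
`lists[0].append(76)` → shared = [7, 1, 7, 76]; lists = [[7, 1, 7, 76], [7, 1, 7, 76], [7, 1, 7, 76]]
`print(lists[1])` → prints [7, 1, 7, 76]
`print(lists[2])` → prints [7, 1, 7, 76]
`print(shared)` → prints [7, 1, 7, 76]

Answer:
[7, 1, 7, 76]
[7, 1, 7, 76]
[7, 1, 7, 76]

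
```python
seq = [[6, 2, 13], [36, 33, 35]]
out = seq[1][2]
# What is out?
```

Trace:
`seq = [[6, 2, 13], [36, 33, 35]]` → seq = [[6, 2, 13], [36, 33, 35]]
`out = seq[1][2]` → out = 35
So out = 35

Answer: 35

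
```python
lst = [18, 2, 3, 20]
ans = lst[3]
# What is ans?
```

Trace:
`lst = [18, 2, 3, 20]` → lst = [18, 2, 3, 20]
`ans = lst[3]` → ans = 20
So ans = 20

Answer: 20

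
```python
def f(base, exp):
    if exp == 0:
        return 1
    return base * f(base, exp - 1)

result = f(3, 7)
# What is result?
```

f(3, 7) = 3 * 3 * 3 * 3 * 3 * 3 * 3 = 2187

Answer: 2187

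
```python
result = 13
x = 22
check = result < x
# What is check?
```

Trace:
`result = 13` → result = 13
`x = 22` → x = 22
`check = result < x` → check = True
So check = True

Answer: True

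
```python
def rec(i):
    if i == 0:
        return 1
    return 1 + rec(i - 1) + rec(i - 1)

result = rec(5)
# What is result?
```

rec(i) = 1 + 2·rec(i-1), rec(0)=1. Closed form: (1+1)·2^5 - 1 = 63.

Answer: 63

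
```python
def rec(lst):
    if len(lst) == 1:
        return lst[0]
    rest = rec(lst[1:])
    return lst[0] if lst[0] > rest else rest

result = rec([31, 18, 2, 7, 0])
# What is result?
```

Recursive max over [31, 18, 2, 7, 0] = 31

Answer: 31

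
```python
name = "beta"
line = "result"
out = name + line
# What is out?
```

Trace:
`name = "beta"` → name = 'beta'
`line = "result"` → line = 'result'
`out = name + line` → out = 'betaresult'
So out = 'betaresult'

Answer: 'betaresult'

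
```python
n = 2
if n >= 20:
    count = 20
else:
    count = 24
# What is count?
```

Trace:
`n = 2` → n = 2
`if n >= 20: ...` → n >= 20 is False, take else branch → count = 24
So count = 24

Answer: 24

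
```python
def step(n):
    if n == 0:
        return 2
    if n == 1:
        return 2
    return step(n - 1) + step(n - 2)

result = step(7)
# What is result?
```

Build up from base cases: step(0)=2, step(1)=2, step(2)=4, step(3)=6, step(4)=10, step(5)=16, step(6)=26, ..., step(7)=42

Answer: 42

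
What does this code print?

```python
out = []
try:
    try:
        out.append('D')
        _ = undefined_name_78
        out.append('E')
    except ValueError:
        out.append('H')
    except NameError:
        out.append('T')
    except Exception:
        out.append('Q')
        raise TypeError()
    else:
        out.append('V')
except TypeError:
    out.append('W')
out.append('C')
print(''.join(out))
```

Execution trace: 'D' (inner try body) → 'T' (inner except NameError) → 'C' (after the try/except). Output: DTC

Answer: DTC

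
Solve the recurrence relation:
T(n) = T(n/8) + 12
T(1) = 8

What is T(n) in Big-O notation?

Each step divides n by 8 and adds 12. After log_8(n) steps we reach T(1)=8. So T(n) = 12·log_8(n) + 8 = O(log n).

Answer: O(log n)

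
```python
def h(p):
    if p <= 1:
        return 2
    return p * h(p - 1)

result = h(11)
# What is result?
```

h(11) = 11 * 10 * 9 * 8 * 7 * 6 * 5 * 4 * 3 * 2 * 2 = 79833600

Answer: 79833600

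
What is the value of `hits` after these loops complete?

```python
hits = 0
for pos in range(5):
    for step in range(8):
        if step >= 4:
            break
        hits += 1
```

Inner breaks at 4, outer runs 5 times
`hits` takes the values: 0 → 1 → 2 → 3 → 4 → 5 → 6 → 7 → 8 → 9 → 10 → 11 → 12 → 13 → 14 → 15 → 16 → 17 → 18 → 19 → 20

Answer: 20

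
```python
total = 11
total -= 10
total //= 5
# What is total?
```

Trace:
`total = 11` → total = 11
`total -= 10` → total = 1
`total //= 5` → total = 0
So total = 0

Answer: 0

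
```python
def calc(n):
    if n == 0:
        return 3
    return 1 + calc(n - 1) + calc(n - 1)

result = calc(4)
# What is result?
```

calc(n) = 1 + 2·calc(n-1), calc(0)=3. Closed form: (3+1)·2^4 - 1 = 63.

Answer: 63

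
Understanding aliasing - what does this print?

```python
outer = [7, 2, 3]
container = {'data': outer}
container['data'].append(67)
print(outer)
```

Key concept: dict holds reference to list.
Step by step:
`outer = [7, 2, 3]` → outer = [7, 2, 3]
`container = {'data': outer}` → container = {'data': [7, 2, 3]}
`container['data'].append(67)` → outer = [7, 2, 3, 67]; container = {'data': [7, 2, 3, 67]}
`print(outer)` → prints [7, 2, 3, 67]

Answer: [7, 2, 3, 67]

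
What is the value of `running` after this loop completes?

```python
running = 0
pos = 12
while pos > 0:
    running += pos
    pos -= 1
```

Sum 12 down to 1
`running` takes the values: 0 → 12 → 23 → 33 → 42 → 50 → 57 → 63 → 68 → 72 → 75 → 77 → 78

Answer: 78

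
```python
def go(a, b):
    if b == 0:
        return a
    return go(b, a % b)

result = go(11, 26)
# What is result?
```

go(11, 26) -> go(26, 11) -> go(11, 4) -> go(4, 3) -> go(3, 1) -> go(1, 0) -> 1

Answer: 1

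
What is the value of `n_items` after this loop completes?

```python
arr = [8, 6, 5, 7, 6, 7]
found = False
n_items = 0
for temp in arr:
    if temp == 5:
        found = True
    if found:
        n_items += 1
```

Count elements after first 5 in [8, 6, 5, 7, 6, 7]
`n_items` takes the values: 0 → 1 → 2 → 3 → 4

Answer: 4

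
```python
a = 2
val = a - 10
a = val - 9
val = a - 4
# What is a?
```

Trace:
`a = 2` → a = 2
`val = a - 10` → val = -8
`a = val - 9` → a = -17
`val = a - 4` → val = -21
So a = -17

Answer: -17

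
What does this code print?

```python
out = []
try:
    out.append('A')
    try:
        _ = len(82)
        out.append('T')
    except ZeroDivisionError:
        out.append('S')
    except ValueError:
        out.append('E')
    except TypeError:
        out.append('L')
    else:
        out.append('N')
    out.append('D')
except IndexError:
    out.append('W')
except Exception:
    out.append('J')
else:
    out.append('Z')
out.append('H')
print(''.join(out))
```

Execution trace: 'A' (try body) → 'L' (inner except TypeError) → 'D' (try body, no exception) → 'Z' (else) → 'H' (after the try/except). Output: ALDZH

Answer: ALDZH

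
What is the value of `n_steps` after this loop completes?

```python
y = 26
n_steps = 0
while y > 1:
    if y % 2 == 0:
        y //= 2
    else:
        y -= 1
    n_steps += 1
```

Steps to reduce 26 to 1
`n_steps` takes the values: 0 → 1 → 2 → 3 → 4 → 5 → 6

Answer: 6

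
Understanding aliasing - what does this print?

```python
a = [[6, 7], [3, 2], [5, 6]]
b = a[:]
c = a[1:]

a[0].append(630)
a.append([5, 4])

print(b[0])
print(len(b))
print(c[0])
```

Key concept: slice with nested mutation.
Step by step:
`a = [[6, 7], [3, 2], [5, 6]]` → a = [[6, 7], [3, 2], [5, 6]]
`b = a[:]` → b = [[6, 7], [3, 2], [5, 6]]
`c = a[1:]` → c = [[3, 2], [5, 6]]
`a[0].append(630)` → a = [[6, 7, 630], [3, 2], [5, 6]]; b = [[6, 7, 630], [3, 2], [5, 6]]
`a.append([5, 4])` → a = [[6, 7, 630], [3, 2], [5, 6], [5, 4]]
`print(b[0])` → prints [6, 7, 630]
`print(len(b))` → prints 3
`print(c[0])` → prints [3, 2]

Answer:
[6, 7, 630]
3
[3, 2]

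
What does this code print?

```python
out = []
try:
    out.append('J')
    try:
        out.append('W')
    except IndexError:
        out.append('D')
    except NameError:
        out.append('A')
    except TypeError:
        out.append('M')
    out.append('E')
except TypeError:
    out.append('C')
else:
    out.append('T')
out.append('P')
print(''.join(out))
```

Execution trace: 'J' (try body) → 'W' (inner try body, no exception) → 'E' (try body, no exception) → 'T' (else) → 'P' (after the try/except). Output: JWETP

Answer: JWETP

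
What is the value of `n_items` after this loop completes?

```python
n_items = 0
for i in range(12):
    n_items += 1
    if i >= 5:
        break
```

Loop breaks when i reaches 5, n_items is 6
`n_items` takes the values: 0 → 1 → 2 → 3 → 4 → 5 → 6

Answer: 6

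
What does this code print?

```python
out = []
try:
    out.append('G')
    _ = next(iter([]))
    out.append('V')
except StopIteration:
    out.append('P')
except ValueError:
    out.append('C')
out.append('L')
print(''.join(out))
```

Execution trace: 'G' (try body) → 'P' (except StopIteration) → 'L' (after the try/except). Output: GPL

Answer: GPL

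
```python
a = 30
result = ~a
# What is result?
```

Trace:
`a = 30` → a = 30
`result = ~a` → result = -31
So result = -31

Answer: -31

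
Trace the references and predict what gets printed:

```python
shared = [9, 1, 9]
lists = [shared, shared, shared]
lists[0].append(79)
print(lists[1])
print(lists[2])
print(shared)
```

Key concept: list of same reference.
Step by step:
`shared = [9, 1, 9]` → shared = [9, 1, 9]
`lists = [shared, shared, shared]` → lists = [[9, 1, 9], [9, 1, 9], [9, 1, 9]]
`lists[0].append(79)` → shared = [9, 1, 9, 79]; lists = [[9, 1, 9, 79], [9, 1, 9, 79], [9, 1, 9, 79]]
`print(lists[1])` → prints [9, 1, 9, 79]
`print(lists[2])` → prints [9, 1, 9, 79]
`print(shared)` → prints [9, 1, 9, 79]

Answer:
[9, 1, 9, 79]
[9, 1, 9, 79]
[9, 1, 9, 79]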